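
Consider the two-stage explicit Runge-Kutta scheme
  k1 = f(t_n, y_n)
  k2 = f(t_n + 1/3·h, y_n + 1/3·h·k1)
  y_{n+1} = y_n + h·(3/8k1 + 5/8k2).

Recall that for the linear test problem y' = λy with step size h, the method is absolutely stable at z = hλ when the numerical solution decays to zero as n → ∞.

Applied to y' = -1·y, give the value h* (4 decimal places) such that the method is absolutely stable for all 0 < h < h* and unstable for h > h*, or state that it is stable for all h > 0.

Test eqn y'=λy, z=hλ:
  k1=λy_n ⇒ h·k1=z·y_n;  k2=λ(1+1/3z)y_n ⇒ h·k2=z(1+1/3z)y_n
  y_{n+1}/y_n = 1 + 3/8z + 5/8z(1+1/3z) = 1 + z + 5/24z²
  so R(z) = 1 + z + 5/24z².

Find x<0 with |R(x)|<1.
x=-1.29: |R|=0.0567
R=1: x+5/24x²=0 ⇒ x=−24/5=-4.8000; min R=1−1/(4·5/24)=-0.2000>−1
Confirm numerically:
  x=-4.235: |R|=0.50151 <1
  x=-3.812: |R|=0.21536 <1
  x=-2.542: |R|=0.19580 <1
  x=-1.922: |R|=0.15240 <1
  x=-5.355: |R|=1.61917 >1
  x=-5.143: |R|=1.36751 >1
  x=-4.943: |R|=1.14726 >1
So |R|<1 on (-4.8000, 0).

(-4.8000,0); λ=-1 ⇒ h* = (24/5)/1 = 4.8000.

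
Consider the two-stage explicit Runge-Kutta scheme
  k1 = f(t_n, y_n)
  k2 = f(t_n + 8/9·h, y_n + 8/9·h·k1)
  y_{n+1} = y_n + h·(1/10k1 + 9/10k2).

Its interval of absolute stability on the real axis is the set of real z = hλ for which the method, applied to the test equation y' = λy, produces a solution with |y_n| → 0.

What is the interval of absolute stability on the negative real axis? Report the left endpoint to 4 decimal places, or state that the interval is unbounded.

Set f=λy, z=hλ:
  k1=λy_n ⇒ h·k1=z·y_n;  k2=λ(1+8/9z)y_n ⇒ h·k2=z(1+8/9z)y_n
  y_{n+1}/y_n = 1 + 1/10z + 9/10z(1+8/9z) = 1 + z + 4/5z²
  R(z) = 1 + z + 4/5z².

Find x<0 with |R(x)|<1.
x=-1.39: |R|=1.1557
R=1: x+4/5x²=0 ⇒ x=−5/4=-1.2500; min R=1−1/(4·4/5)=0.6875>−1
Confirm numerically:
  x=-0.909: |R|=0.75202 <1
  x=-0.840: |R|=0.72448 <1
  x=-0.837: |R|=0.72346 <1
  x=-0.724: |R|=0.69534 <1
  x=-1.822: |R|=1.83375 >1
  x=-1.782: |R|=1.75842 >1
Interval (-1.2500, 0).

(-1.2500, 0).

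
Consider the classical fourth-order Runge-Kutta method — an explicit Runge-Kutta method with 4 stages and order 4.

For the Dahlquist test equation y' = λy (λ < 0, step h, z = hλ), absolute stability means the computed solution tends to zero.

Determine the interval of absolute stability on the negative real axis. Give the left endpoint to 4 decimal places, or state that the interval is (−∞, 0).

Test eqn y'=λy, z=hλ:
  order 4, 4-stage ⇒ R(z)=1+z+z^2/2+z^3/6+z^4/24
  (e.g. R(-1.73)=0.27672, |R|=0.27672)

Solve |R(x)|<1 on ℝ⁻.
x=-1.73: |R|=0.2767
|R(-2.89)|=1.1697 |R(-2.7)|=0.8788 |R(-0.84)|=0.4348
Bisect:
  x_lo=-3.3575 |R|=2.2656  x_hi=-0.3170 |R|=0.7283
  mid=-1.83727 |R|=0.29164 →hi
  mid=-2.59738 |R|=0.75172 →hi
  mid=-2.97743 |R|=1.33050 →lo
  mid=-2.78740 |R|=1.00319 →lo
  mid=-2.69239 |R|=0.86873 →hi
  mid=-2.73990 |R|=0.93369 →hi
  mid=-2.76365 |R|=0.96786 →hi
  ...
  [-2.78536,-2.78518] ⇒ x*=-2.7853
Stable set (-2.7853, 0).

z∈(-2.7853,0).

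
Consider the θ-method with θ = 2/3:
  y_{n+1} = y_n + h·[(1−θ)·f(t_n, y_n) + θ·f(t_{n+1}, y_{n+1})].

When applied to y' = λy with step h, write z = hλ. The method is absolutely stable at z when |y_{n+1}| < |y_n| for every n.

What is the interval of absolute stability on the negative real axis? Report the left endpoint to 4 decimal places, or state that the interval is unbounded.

With y'=λy (z=hλ):
  y_{n+1} = y_n + z·[1/3·y_n + 2/3·y_{n+1}] ⇒ (1 − 2/3z)y_{n+1} = (1 + 1/3z)y_n
  R(z) = (1 + 1/3z)/(1 − 2/3z).

Need |R(x)|<1, x<0.
x=-1.05: |R|=0.3824
x=-2: |R|=0.1429
x=-10: |R|=0.3043
x=-100: |R|=0.4778
θ=2/3≥1/2 ⇒ |1+1/3x|<|1−2/3x| ∀x<0 ⇒ interval (−∞,0).

interval (−∞, 0).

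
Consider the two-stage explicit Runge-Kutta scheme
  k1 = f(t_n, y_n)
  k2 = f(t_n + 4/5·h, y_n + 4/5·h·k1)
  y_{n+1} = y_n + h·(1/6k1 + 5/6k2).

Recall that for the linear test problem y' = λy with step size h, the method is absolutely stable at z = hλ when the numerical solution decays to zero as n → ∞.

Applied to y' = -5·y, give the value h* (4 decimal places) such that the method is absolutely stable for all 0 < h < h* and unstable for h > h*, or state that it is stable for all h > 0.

Test eqn y'=λy, z=hλ:
  k1=λy_n ⇒ h·k1=z·y_n;  k2=λ(1+4/5z)y_n ⇒ h·k2=z(1+4/5z)y_n
  y_{n+1}/y_n = 1 + 1/6z + 5/6z(1+4/5z) = 1 + z + 2/3z²
  R(z) = 1 + z + 2/3z².

Solve |R(x)|<1 on ℝ⁻.
x=-1.53: |R|=1.0306
R=1: x+2/3x²=0 ⇒ x=−3/2=-1.5000; min R=1−1/(4·2/3)=0.6250>−1
Confirm numerically:
  x=-1.476: |R|=0.97638 <1
  x=-0.969: |R|=0.65697 <1
  x=-0.615: |R|=0.63715 <1
  x=-2.099: |R|=1.83820 >1
  x=-1.638: |R|=1.15070 >1
Stable set (-1.5000, 0).

(-1.5000,0); λ=-5 ⇒ h* = (3/2)/5 = 0.3000.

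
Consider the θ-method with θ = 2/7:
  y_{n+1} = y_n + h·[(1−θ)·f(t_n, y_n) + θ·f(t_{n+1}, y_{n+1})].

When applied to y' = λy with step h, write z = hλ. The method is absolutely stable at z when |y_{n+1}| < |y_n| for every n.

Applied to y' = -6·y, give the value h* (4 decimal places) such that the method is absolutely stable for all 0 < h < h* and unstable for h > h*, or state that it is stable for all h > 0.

With y'=λy (z=hλ):
  y_{n+1} = y_n + z·[5/7·y_n + 2/7·y_{n+1}] ⇒ (1 − 2/7z)y_{n+1} = (1 + 5/7z)y_n
  so R(z) = (1 + 5/7z)/(1 − 2/7z).

Need |R(x)|<1, x<0.
x=-0.83: |R|=0.3291
R=−1: 1+5/7x = −1+2/7x ⇒ -3/7x=2 ⇒ x=2/(-3/7)=-4.6667
Confirm numerically:
  x=-4.556: |R|=0.97939 <1
  x=-4.283: |R|=0.92606 <1
  x=-2.976: |R|=0.60840 <1
  x=-2.917: |R|=0.59101 <1
  x=-5.135: |R|=1.08135 >1
  x=-4.812: |R|=1.02623 >1
Stable set (-4.6667, 0).

(-4.6667,0); λ=-6 ⇒ h* = (14/3)/6 = 0.7778.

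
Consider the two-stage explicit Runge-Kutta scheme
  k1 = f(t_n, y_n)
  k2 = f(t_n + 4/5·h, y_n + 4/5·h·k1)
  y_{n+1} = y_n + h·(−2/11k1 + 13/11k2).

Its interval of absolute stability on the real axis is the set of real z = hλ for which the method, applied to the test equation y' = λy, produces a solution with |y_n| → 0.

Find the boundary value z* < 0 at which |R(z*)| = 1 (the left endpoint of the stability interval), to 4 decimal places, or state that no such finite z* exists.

left endpoint -1.0577.

On y'=λy, z=hλ:
  k1=λy_n ⇒ h·k1=z·y_n;  k2=λ(1+4/5z)y_n ⇒ h·k2=z(1+4/5z)y_n
  y_{n+1}/y_n = 1 − 2/11z + 13/11z(1+4/5z) = 1 + z + 52/55z²
  Hence R(z) = 1 + z + 52/55z².

Solve |R(x)|<1 on ℝ⁻.
x=-1.33: |R|=1.3424
R=1: x+52/55x²=0 ⇒ x=−55/52=-1.0577; min R=1−1/(4·52/55)=0.7356>−1
Confirm numerically:
  x=-1.007: |R|=0.95174 <1
  x=-0.927: |R|=0.88546 <1
  x=-0.825: |R|=0.81850 <1
  x=-0.766: |R|=0.78875 <1
  x=-1.511: |R|=1.64759 >1
  x=-1.117: |R|=1.06263 >1
Stable set (-1.0577, 0).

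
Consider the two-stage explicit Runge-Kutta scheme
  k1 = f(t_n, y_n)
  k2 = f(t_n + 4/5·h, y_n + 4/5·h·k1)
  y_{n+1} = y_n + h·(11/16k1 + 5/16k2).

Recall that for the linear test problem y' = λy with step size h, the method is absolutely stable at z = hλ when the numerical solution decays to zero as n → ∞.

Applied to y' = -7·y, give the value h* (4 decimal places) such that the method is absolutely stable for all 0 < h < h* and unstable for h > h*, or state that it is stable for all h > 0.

(-4.0000,0); λ=-7 ⇒ h* = (4)/7 = 0.5714.

Test eqn y'=λy, z=hλ:
  k1=λy_n ⇒ h·k1=z·y_n;  k2=λ(1+4/5z)y_n ⇒ h·k2=z(1+4/5z)y_n
  y_{n+1}/y_n = 1 + 11/16z + 5/16z(1+4/5z) = 1 + z + 1/4z²
  ⇒ R(z) = 1 + z + 1/4z².

Boundary: |R(x)|=1, x<0.
x=-0.36: |R|=0.6724
R=1: x+1/4x²=0 ⇒ x=−4=-4.0000; min R=1−1/(4·1/4)=0.0000>−1
Confirm numerically:
  x=-3.904: |R|=0.90630 <1
  x=-2.852: |R|=0.18148 <1
  x=-1.999: |R|=0.00000 <1
  x=-4.498: |R|=1.56000 >1
  x=-4.139: |R|=1.14383 >1
  x=-4.124: |R|=1.12784 >1
Interval (-4.0000, 0).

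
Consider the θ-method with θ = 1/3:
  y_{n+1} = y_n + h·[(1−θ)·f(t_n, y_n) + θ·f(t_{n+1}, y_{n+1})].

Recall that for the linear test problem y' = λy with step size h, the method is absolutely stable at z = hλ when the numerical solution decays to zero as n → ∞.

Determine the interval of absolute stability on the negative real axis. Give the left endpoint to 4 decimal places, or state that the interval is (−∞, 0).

Test eqn y'=λy, z=hλ:
  y_{n+1} = y_n + z·[2/3·y_n + 1/3·y_{n+1}] ⇒ (1 − 1/3z)y_{n+1} = (1 + 2/3z)y_n
  R(z) = (1 + 2/3z)/(1 − 1/3z).

Need |R(x)|<1, x<0.
x=-1.65: |R|=0.0645
R=−1: 1+2/3x = −1+1/3x ⇒ -1/3x=2 ⇒ x=2/(-1/3)=-6.0000
Confirm numerically:
  x=-5.959: |R|=0.99542 <1
  x=-4.854: |R|=0.85409 <1
  x=-4.383: |R|=0.78098 <1
  x=-2.633: |R|=0.40227 <1
  x=-6.473: |R|=1.04993 >1
  x=-6.325: |R|=1.03485 >1
  x=-6.212: |R|=1.02301 >1
Interval (-6.0000, 0).

z∈(-6.0000,0).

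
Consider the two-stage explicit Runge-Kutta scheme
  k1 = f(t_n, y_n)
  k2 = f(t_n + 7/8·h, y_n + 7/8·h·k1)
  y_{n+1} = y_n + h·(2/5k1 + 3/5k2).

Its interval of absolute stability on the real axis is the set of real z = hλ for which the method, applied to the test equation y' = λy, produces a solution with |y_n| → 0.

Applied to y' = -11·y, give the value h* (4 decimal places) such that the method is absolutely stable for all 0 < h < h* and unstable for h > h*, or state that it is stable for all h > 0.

Test eqn y'=λy, z=hλ:
  k1=λy_n ⇒ h·k1=z·y_n;  k2=λ(1+7/8z)y_n ⇒ h·k2=z(1+7/8z)y_n
  y_{n+1}/y_n = 1 + 2/5z + 3/5z(1+7/8z) = 1 + z + 21/40z²
  Hence R(z) = 1 + z + 21/40z².

Need |R(x)|<1, x<0.
x=-0.9: |R|=0.5252
R=1: x+21/40x²=0 ⇒ x=−40/21=-1.9048; min R=1−1/(4·21/40)=0.5238>−1
Confirm numerically:
  x=-1.790: |R|=0.89215 <1
  x=-1.527: |R|=0.69716 <1
  x=-1.480: |R|=0.66996 <1
  x=-1.107: |R|=0.53636 <1
  x=-2.360: |R|=1.56404 >1
  x=-2.020: |R|=1.12221 >1
  x=-1.979: |R|=1.07713 >1
Stable set (-1.9048, 0).

(-1.9048,0); λ=-11 ⇒ h* = (40/21)/11 = 0.1732.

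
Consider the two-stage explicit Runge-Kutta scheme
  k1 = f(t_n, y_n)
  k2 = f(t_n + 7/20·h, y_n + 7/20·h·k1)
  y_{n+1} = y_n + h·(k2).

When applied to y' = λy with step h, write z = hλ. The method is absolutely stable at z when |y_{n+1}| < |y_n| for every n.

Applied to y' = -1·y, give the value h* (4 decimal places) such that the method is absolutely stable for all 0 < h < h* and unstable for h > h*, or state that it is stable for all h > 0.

(-2.8571,0); λ=-1 ⇒ h* = (20/7)/1 = 2.8571.

Test eqn y'=λy, z=hλ:
  k1=λy_n ⇒ h·k1=z·y_n;  k2=λ(1+7/20z)y_n ⇒ h·k2=z(1+7/20z)y_n
  y_{n+1}/y_n = 1 + z(1+7/20z) = 1 + z + 7/20z²
  ⇒ R(z) = 1 + z + 7/20z².

Boundary: |R(x)|=1, x<0.
x=-1.11: |R|=0.3212
R=1: x+7/20x²=0 ⇒ x=−20/7=-2.8571; min R=1−1/(4·7/20)=0.2857>−1
Confirm numerically:
  x=-2.225: |R|=0.50772 <1
  x=-1.800: |R|=0.33400 <1
  x=-1.490: |R|=0.28703 <1
  x=-1.414: |R|=0.28579 <1
  x=-3.414: |R|=1.66539 >1
  x=-3.171: |R|=1.34833 >1
Interval (-2.8571, 0).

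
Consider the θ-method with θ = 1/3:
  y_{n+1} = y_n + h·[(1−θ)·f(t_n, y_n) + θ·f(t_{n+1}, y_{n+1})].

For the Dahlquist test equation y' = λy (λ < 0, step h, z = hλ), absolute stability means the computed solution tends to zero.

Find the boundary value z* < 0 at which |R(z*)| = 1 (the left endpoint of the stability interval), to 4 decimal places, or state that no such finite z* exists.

Test eqn y'=λy, z=hλ:
  y_{n+1} = y_n + z·[2/3·y_n + 1/3·y_{n+1}] ⇒ (1 − 1/3z)y_{n+1} = (1 + 2/3z)y_n
  so R(z) = (1 + 2/3z)/(1 − 1/3z).

Need |R(x)|<1, x<0.
x=-1.78: |R|=0.1172
R=−1: 1+2/3x = −1+1/3x ⇒ -1/3x=2 ⇒ x=2/(-1/3)=-6.0000
Confirm numerically:
  x=-4.883: |R|=0.85830 <1
  x=-4.869: |R|=0.85627 <1
  x=-3.778: |R|=0.67217 <1
  x=-2.855: |R|=0.46285 <1
  x=-6.321: |R|=1.03444 >1
  x=-6.201: |R|=1.02185 >1
  x=-6.046: |R|=1.00509 >1
So |R|<1 on (-6.0000, 0).

left endpoint -6.0000.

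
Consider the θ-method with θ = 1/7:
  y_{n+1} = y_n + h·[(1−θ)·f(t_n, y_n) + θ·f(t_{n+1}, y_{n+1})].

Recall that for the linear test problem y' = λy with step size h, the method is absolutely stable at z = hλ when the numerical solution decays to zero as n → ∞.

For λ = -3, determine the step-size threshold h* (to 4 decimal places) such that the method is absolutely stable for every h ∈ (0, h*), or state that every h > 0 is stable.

Test eqn y'=λy, z=hλ:
  y_{n+1} = y_n + z·[6/7·y_n + 1/7·y_{n+1}] ⇒ (1 − 1/7z)y_{n+1} = (1 + 6/7z)y_n
  ⇒ R(z) = (1 + 6/7z)/(1 − 1/7z).

Need |R(x)|<1, x<0.
x=-0.53: |R|=0.5073
R=−1: 1+6/7x = −1+1/7x ⇒ -5/7x=2 ⇒ x=2/(-5/7)=-2.8000
Confirm numerically:
  x=-2.512: |R|=0.84861 <1
  x=-1.851: |R|=0.46390 <1
  x=-1.352: |R|=0.13314 <1
  x=-3.090: |R|=1.14371 >1
  x=-2.870: |R|=1.03546 >1
Interval (-2.8000, 0).

(-2.8000,0); λ=-3 ⇒ h* = (14/5)/3 = 0.9333.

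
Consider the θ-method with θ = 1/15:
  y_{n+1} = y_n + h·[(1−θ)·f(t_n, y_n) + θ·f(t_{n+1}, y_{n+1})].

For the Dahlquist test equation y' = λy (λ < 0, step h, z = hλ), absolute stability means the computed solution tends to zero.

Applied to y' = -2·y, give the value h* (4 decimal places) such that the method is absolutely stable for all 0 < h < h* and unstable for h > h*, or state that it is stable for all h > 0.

(-2.3077,0); λ=-2 ⇒ h* = (30/13)/2 = 1.1538.

Test eqn y'=λy, z=hλ:
  y_{n+1} = y_n + z·[14/15·y_n + 1/15·y_{n+1}] ⇒ (1 − 1/15z)y_{n+1} = (1 + 14/15z)y_n
  R(z) = (1 + 14/15z)/(1 − 1/15z).

Boundary: |R(x)|=1, x<0.
x=-1.08: |R|=0.0075
R=−1: 1+14/15x = −1+1/15x ⇒ -13/15x=2 ⇒ x=2/(-13/15)=-2.3077
Confirm numerically:
  x=-1.980: |R|=0.74912 <1
  x=-1.643: |R|=0.48080 <1
  x=-1.457: |R|=0.32801 <1
  x=-1.120: |R|=0.04218 <1
  x=-2.847: |R|=1.39284 >1
  x=-2.683: |R|=1.27591 >1
  x=-2.579: |R|=1.20064 >1
So |R|<1 on (-2.3077, 0).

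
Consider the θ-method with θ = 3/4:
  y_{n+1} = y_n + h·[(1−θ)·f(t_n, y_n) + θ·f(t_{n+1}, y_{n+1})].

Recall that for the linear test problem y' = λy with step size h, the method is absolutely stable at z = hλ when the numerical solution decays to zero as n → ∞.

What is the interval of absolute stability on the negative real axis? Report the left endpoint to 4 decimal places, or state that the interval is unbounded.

Set f=λy, z=hλ:
  y_{n+1} = y_n + z·[1/4·y_n + 3/4·y_{n+1}] ⇒ (1 − 3/4z)y_{n+1} = (1 + 1/4z)y_n
  R(z) = (1 + 1/4z)/(1 − 3/4z).

Need |R(x)|<1, x<0.
x=-0.78: |R|=0.5079
x=-2: |R|=0.2000
x=-10: |R|=0.1765
x=-100: |R|=0.3158
θ=3/4≥1/2 ⇒ |1+1/4x|<|1−3/4x| ∀x<0 ⇒ stable on all of ℝ⁻.

(−∞, 0) — no finite endpoint.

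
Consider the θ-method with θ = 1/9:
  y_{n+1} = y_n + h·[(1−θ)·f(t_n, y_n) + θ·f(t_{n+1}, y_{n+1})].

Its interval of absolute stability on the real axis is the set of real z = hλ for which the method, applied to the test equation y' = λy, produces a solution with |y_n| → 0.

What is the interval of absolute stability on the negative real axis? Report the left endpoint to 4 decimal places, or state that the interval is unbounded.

Test eqn y'=λy, z=hλ:
  y_{n+1} = y_n + z·[8/9·y_n + 1/9·y_{n+1}] ⇒ (1 − 1/9z)y_{n+1} = (1 + 8/9z)y_n
  ⇒ R(z) = (1 + 8/9z)/(1 − 1/9z).

Solve |R(x)|<1 on ℝ⁻.
x=-0.37: |R|=0.6446
R=−1: 1+8/9x = −1+1/9x ⇒ -7/9x=2 ⇒ x=2/(-7/9)=-2.5714
Confirm numerically:
  x=-1.908: |R|=0.57426 <1
  x=-1.876: |R|=0.55241 <1
  x=-1.513: |R|=0.29525 <1
  x=-2.998: |R|=1.24887 >1
  x=-2.719: |R|=1.08815 >1
Stable set (-2.5714, 0).

z∈(-2.5714,0).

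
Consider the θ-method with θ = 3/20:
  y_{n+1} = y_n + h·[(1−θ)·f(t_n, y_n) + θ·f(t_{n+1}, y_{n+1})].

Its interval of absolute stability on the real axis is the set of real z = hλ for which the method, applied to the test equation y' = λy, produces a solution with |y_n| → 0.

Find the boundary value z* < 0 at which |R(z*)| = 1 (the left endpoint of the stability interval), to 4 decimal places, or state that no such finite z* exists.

left endpoint -2.8571.

Set f=λy, z=hλ:
  y_{n+1} = y_n + z·[17/20·y_n + 3/20·y_{n+1}] ⇒ (1 − 3/20z)y_{n+1} = (1 + 17/20z)y_n
  so R(z) = (1 + 17/20z)/(1 − 3/20z).

Boundary: |R(x)|=1, x<0.
x=-0.99: |R|=0.1380
R=−1: 1+17/20x = −1+3/20x ⇒ -7/10x=2 ⇒ x=2/(-7/10)=-2.8571
Confirm numerically:
  x=-2.742: |R|=0.94289 <1
  x=-2.560: |R|=0.84971 <1
  x=-2.253: |R|=0.68392 <1
  x=-2.042: |R|=0.56319 <1
  x=-3.300: |R|=1.20736 >1
  x=-3.102: |R|=1.11697 >1
So |R|<1 on (-2.8571, 0).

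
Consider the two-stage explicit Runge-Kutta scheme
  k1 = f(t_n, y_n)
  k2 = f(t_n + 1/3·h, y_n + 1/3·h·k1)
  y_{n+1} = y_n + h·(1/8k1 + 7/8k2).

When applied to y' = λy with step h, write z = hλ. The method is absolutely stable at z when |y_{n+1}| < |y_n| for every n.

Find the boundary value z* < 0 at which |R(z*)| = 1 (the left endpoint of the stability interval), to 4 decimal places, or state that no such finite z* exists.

Test eqn y'=λy, z=hλ:
  k1=λy_n ⇒ h·k1=z·y_n;  k2=λ(1+1/3z)y_n ⇒ h·k2=z(1+1/3z)y_n
  y_{n+1}/y_n = 1 + 1/8z + 7/8z(1+1/3z) = 1 + z + 7/24z²
  Hence R(z) = 1 + z + 7/24z².

Solve |R(x)|<1 on ℝ⁻.
x=-0.93: |R|=0.3223
R=1: x+7/24x²=0 ⇒ x=−24/7=-3.4286; min R=1−1/(4·7/24)=0.1429>−1
Confirm numerically:
  x=-2.838: |R|=0.51115 <1
  x=-2.527: |R|=0.33550 <1
  x=-2.186: |R|=0.20776 <1
  x=-1.418: |R|=0.16846 <1
  x=-3.805: |R|=1.41776 >1
  x=-3.613: |R|=1.19435 >1
Interval (-3.4286, 0).

left endpoint -3.4286.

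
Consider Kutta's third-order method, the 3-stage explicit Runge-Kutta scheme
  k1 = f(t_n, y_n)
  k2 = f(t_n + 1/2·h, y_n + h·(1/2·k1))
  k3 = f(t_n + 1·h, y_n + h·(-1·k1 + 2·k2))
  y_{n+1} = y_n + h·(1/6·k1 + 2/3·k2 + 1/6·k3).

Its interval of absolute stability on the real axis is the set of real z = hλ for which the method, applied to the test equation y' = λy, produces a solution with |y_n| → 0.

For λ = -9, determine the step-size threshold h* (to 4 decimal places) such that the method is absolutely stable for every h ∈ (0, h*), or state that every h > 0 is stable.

(-2.5127,0); λ=-9 ⇒ h* = 0.2792.

Set f=λy, z=hλ:
  order 3, 3-stage ⇒ R(z)=1+z+z^2/2+z^3/6
  (e.g. R(-1.78)=-0.13576, |R|=0.13576)

Solve |R(x)|<1 on ℝ⁻.
x=-1.78: |R|=0.1358
|R(-2.26)|=0.6301 |R(-0.71)|=0.4824 |R(-0.67)|=0.5043
Bisect:
  x_lo=-2.9287 |R|=1.8267  x_hi=-0.1677 |R|=0.8456
  mid=-1.54816 |R|=0.03180 →hi
  mid=-2.23842 |R|=0.60243 →hi
  mid=-2.58354 |R|=1.12026 →lo
  mid=-2.41098 |R|=0.84034 →hi
  mid=-2.49726 |R|=0.97472 →hi
  mid=-2.54040 |R|=1.04606 →lo
  mid=-2.51883 |R|=1.01004 →lo
  ...
  [-2.51277,-2.51260] ⇒ x*=-2.5127
Interval (-2.5127, 0).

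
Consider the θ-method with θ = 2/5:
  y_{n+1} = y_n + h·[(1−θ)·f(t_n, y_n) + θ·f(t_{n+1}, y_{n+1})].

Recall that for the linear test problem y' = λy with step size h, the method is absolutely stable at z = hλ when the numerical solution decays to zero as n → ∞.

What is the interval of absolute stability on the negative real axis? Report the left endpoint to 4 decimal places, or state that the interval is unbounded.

Set f=λy, z=hλ:
  y_{n+1} = y_n + z·[3/5·y_n + 2/5·y_{n+1}] ⇒ (1 − 2/5z)y_{n+1} = (1 + 3/5z)y_n
  ⇒ R(z) = (1 + 3/5z)/(1 − 2/5z).

Find x<0 with |R(x)|<1.
x=-1.29: |R|=0.1491
R=−1: 1+3/5x = −1+2/5x ⇒ -1/5x=2 ⇒ x=2/(-1/5)=-10.0000
Confirm numerically:
  x=-7.164: |R|=0.85327 <1
  x=-5.136: |R|=0.68151 <1
  x=-4.814: |R|=0.64547 <1
  x=-10.382: |R|=1.01483 >1
  x=-10.099: |R|=1.00393 >1
Interval (-10.0000, 0).

z∈(-10.0000,0).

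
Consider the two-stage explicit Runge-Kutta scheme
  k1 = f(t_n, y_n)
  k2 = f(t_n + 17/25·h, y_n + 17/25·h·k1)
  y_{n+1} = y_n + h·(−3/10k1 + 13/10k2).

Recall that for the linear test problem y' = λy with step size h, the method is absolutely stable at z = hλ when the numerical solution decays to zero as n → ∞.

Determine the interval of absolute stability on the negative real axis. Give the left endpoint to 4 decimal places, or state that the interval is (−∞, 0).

(-1.1312, 0).

On y'=λy, z=hλ:
  k1=λy_n ⇒ h·k1=z·y_n;  k2=λ(1+17/25z)y_n ⇒ h·k2=z(1+17/25z)y_n
  y_{n+1}/y_n = 1 − 3/10z + 13/10z(1+17/25z) = 1 + z + 221/250z²
  Hence R(z) = 1 + z + 221/250z².

Solve |R(x)|<1 on ℝ⁻.
x=-1.45: |R|=1.4086
R=1: x+221/250x²=0 ⇒ x=−250/221=-1.1312; min R=1−1/(4·221/250)=0.7172>−1
Confirm numerically:
  x=-0.906: |R|=0.81962 <1
  x=-0.866: |R|=0.79696 <1
  x=-0.837: |R|=0.78230 <1
  x=-1.721: |R|=1.89727 >1
  x=-1.535: |R|=1.54790 >1
  x=-1.352: |R|=1.26387 >1
Stable set (-1.1312, 0).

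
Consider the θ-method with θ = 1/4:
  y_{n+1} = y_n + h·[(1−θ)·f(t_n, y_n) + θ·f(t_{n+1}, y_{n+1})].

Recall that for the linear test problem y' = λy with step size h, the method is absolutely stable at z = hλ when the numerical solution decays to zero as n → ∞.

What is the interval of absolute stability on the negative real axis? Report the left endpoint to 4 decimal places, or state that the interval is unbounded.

On y'=λy, z=hλ:
  y_{n+1} = y_n + z·[3/4·y_n + 1/4·y_{n+1}] ⇒ (1 − 1/4z)y_{n+1} = (1 + 3/4z)y_n
  Hence R(z) = (1 + 3/4z)/(1 − 1/4z).

Boundary: |R(x)|=1, x<0.
x=-1.24: |R|=0.0534
R=−1: 1+3/4x = −1+1/4x ⇒ -1/2x=2 ⇒ x=2/(-1/2)=-4.0000
Confirm numerically:
  x=-3.863: |R|=0.96515 <1
  x=-3.018: |R|=0.72015 <1
  x=-2.007: |R|=0.33644 <1
  x=-4.459: |R|=1.10852 >1
  x=-4.111: |R|=1.02737 >1
  x=-4.088: |R|=1.02176 >1
Interval (-4.0000, 0).

z∈(-4.0000,0).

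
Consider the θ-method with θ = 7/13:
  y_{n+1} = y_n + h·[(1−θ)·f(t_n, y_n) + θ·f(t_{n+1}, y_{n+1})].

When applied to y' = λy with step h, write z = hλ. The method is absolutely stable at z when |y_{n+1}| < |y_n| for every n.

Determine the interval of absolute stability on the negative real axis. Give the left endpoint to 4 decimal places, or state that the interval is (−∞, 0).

With y'=λy (z=hλ):
  y_{n+1} = y_n + z·[6/13·y_n + 7/13·y_{n+1}] ⇒ (1 − 7/13z)y_{n+1} = (1 + 6/13z)y_n
  so R(z) = (1 + 6/13z)/(1 − 7/13z).

Solve |R(x)|<1 on ℝ⁻.
x=-0.3: |R|=0.7417
x=-2: |R|=0.0370
x=-10: |R|=0.5663
x=-100: |R|=0.8233
θ=7/13≥1/2 ⇒ |1+6/13x|<|1−7/13x| ∀x<0 ⇒ stable on all of ℝ⁻.

unbounded; (−∞, 0).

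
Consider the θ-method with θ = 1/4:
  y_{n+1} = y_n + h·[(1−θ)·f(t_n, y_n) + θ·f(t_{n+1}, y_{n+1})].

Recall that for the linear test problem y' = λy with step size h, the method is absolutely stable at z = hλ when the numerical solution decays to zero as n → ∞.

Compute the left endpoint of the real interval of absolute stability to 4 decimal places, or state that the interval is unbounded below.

left endpoint -4.0000.

Set f=λy, z=hλ:
  y_{n+1} = y_n + z·[3/4·y_n + 1/4·y_{n+1}] ⇒ (1 − 1/4z)y_{n+1} = (1 + 3/4z)y_n
  ⇒ R(z) = (1 + 3/4z)/(1 − 1/4z).

Need |R(x)|<1, x<0.
x=-0.36: |R|=0.6697
R=−1: 1+3/4x = −1+1/4x ⇒ -1/2x=2 ⇒ x=2/(-1/2)=-4.0000
Confirm numerically:
  x=-3.794: |R|=0.94714 <1
  x=-3.617: |R|=0.89944 <1
  x=-2.406: |R|=0.50234 <1
  x=-2.180: |R|=0.41100 <1
  x=-4.586: |R|=1.13650 >1
  x=-4.282: |R|=1.06810 >1
  x=-4.031: |R|=1.00772 >1
So |R|<1 on (-4.0000, 0).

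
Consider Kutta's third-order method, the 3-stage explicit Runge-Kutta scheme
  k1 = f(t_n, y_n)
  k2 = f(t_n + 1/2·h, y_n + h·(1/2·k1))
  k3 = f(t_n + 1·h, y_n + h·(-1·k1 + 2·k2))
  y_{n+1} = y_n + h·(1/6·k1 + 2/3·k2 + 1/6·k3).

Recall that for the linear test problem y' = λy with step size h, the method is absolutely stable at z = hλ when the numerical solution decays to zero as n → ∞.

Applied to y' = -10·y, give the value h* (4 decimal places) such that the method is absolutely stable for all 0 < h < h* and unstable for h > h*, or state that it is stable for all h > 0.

Test eqn y'=λy, z=hλ:
  order 3, 3-stage ⇒ R(z)=1+z+z^2/2+z^3/6
  (e.g. R(-1.72)=-0.08887, |R|=0.08887)

Find x<0 with |R(x)|<1.
x=-1.72: |R|=0.0889
|R(-1.86)|=0.2027 |R(-1.72)|=0.0889 |R(-0.76)|=0.4556
Bisect:
  x_lo=-3.1114 |R|=2.2913  x_hi=-0.2672 |R|=0.7653
  mid=-1.68932 |R|=0.06591 →hi
  mid=-2.40038 |R|=0.82456 →hi
  mid=-2.75591 |R|=1.44693 →lo
  mid=-2.57815 |R|=1.11081 →lo
  mid=-2.48926 |R|=0.96180 →hi
  mid=-2.53370 |R|=1.03479 →lo
  mid=-2.51148 |R|=0.99793 →hi
  mid=-2.52259 |R|=1.01627 →lo
  ...
  [-2.51287,-2.51270] ⇒ x*=-2.5127
Interval (-2.5127, 0).

(-2.5127,0); λ=-10 ⇒ h* = 0.2513.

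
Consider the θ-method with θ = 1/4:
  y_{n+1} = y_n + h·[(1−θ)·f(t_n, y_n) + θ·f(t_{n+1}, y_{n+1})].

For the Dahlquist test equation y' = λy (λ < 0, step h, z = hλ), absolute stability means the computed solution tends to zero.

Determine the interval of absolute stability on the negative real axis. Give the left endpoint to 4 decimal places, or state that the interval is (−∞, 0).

With y'=λy (z=hλ):
  y_{n+1} = y_n + z·[3/4·y_n + 1/4·y_{n+1}] ⇒ (1 − 1/4z)y_{n+1} = (1 + 3/4z)y_n
  ⇒ R(z) = (1 + 3/4z)/(1 − 1/4z).

Solve |R(x)|<1 on ℝ⁻.
x=-1.37: |R|=0.0205
R=−1: 1+3/4x = −1+1/4x ⇒ -1/2x=2 ⇒ x=2/(-1/2)=-4.0000
Confirm numerically:
  x=-3.615: |R|=0.89888 <1
  x=-3.329: |R|=0.81689 <1
  x=-1.725: |R|=0.20524 <1
  x=-4.505: |R|=1.11875 >1
  x=-4.288: |R|=1.06950 >1
  x=-4.178: |R|=1.04353 >1
Interval (-4.0000, 0).

(-4.0000, 0).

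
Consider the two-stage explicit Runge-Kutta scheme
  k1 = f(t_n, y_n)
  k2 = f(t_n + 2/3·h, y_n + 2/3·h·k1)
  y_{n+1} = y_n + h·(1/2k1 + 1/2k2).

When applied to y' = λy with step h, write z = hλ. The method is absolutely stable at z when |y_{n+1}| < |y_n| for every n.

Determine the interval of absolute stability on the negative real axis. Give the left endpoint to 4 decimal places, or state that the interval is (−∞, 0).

(-3.0000, 0).

On y'=λy, z=hλ:
  k1=λy_n ⇒ h·k1=z·y_n;  k2=λ(1+2/3z)y_n ⇒ h·k2=z(1+2/3z)y_n
  y_{n+1}/y_n = 1 + 1/2z + 1/2z(1+2/3z) = 1 + z + 1/3z²
  R(z) = 1 + z + 1/3z².

Boundary: |R(x)|=1, x<0.
x=-0.35: |R|=0.6908
R=1: x+1/3x²=0 ⇒ x=−3=-3.0000; min R=1−1/(4·1/3)=0.2500>−1
Confirm numerically:
  x=-2.076: |R|=0.36059 <1
  x=-2.017: |R|=0.33910 <1
  x=-1.743: |R|=0.26968 <1
  x=-3.211: |R|=1.22584 >1
  x=-3.192: |R|=1.20429 >1
So |R|<1 on (-3.0000, 0).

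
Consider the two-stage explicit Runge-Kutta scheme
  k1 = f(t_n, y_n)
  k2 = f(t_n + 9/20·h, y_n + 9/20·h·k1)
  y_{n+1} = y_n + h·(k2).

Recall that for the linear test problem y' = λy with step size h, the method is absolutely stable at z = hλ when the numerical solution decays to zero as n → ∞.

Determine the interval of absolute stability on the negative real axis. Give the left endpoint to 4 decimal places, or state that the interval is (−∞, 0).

Set f=λy, z=hλ:
  k1=λy_n ⇒ h·k1=z·y_n;  k2=λ(1+9/20z)y_n ⇒ h·k2=z(1+9/20z)y_n
  y_{n+1}/y_n = 1 + z(1+9/20z) = 1 + z + 9/20z²
  so R(z) = 1 + z + 9/20z².

Find x<0 with |R(x)|<1.
x=-0.81: |R|=0.4852
R=1: x+9/20x²=0 ⇒ x=−20/9=-2.2222; min R=1−1/(4·9/20)=0.4444>−1
Confirm numerically:
  x=-1.957: |R|=0.76643 <1
  x=-1.914: |R|=0.73453 <1
  x=-1.214: |R|=0.44921 <1
  x=-2.719: |R|=1.60783 >1
  x=-2.500: |R|=1.31250 >1
So |R|<1 on (-2.2222, 0).

z∈(-2.2222,0).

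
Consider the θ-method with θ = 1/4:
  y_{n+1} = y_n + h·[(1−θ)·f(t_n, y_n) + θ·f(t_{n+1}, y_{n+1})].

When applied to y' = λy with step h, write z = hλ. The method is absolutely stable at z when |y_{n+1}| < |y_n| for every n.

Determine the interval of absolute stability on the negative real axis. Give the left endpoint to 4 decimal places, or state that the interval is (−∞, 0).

With y'=λy (z=hλ):
  y_{n+1} = y_n + z·[3/4·y_n + 1/4·y_{n+1}] ⇒ (1 − 1/4z)y_{n+1} = (1 + 3/4z)y_n
  ⇒ R(z) = (1 + 3/4z)/(1 − 1/4z).

Need |R(x)|<1, x<0.
x=-0.56: |R|=0.5088
R=−1: 1+3/4x = −1+1/4x ⇒ -1/2x=2 ⇒ x=2/(-1/2)=-4.0000
Confirm numerically:
  x=-3.758: |R|=0.93761 <1
  x=-3.460: |R|=0.85523 <1
  x=-2.706: |R|=0.61408 <1
  x=-4.279: |R|=1.06740 >1
  x=-4.035: |R|=1.00871 >1
So |R|<1 on (-4.0000, 0).

z∈(-4.0000,0).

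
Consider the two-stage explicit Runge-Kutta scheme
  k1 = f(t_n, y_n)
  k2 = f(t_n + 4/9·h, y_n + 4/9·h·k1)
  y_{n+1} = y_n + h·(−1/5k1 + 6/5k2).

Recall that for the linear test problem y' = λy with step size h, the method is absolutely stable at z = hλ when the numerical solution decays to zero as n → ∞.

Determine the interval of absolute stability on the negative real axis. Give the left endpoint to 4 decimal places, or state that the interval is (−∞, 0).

(-1.8750, 0).

Test eqn y'=λy, z=hλ:
  k1=λy_n ⇒ h·k1=z·y_n;  k2=λ(1+4/9z)y_n ⇒ h·k2=z(1+4/9z)y_n
  y_{n+1}/y_n = 1 − 1/5z + 6/5z(1+4/9z) = 1 + z + 8/15z²
  ⇒ R(z) = 1 + z + 8/15z².

Boundary: |R(x)|=1, x<0.
x=-1.24: |R|=0.5801
R=1: x+8/15x²=0 ⇒ x=−15/8=-1.8750; min R=1−1/(4·8/15)=0.5312>−1
Confirm numerically:
  x=-1.221: |R|=0.57412 <1
  x=-0.821: |R|=0.53849 <1
  x=-0.760: |R|=0.54805 <1
  x=-2.106: |R|=1.25946 >1
  x=-2.069: |R|=1.21407 >1
Interval (-1.8750, 0).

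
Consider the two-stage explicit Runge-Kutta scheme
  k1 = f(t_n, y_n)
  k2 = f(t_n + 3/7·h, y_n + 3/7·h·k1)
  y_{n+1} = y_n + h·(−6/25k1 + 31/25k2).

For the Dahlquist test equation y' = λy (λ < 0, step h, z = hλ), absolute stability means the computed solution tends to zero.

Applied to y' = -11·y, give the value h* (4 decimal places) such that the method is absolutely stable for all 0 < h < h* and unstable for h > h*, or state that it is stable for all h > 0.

On y'=λy, z=hλ:
  k1=λy_n ⇒ h·k1=z·y_n;  k2=λ(1+3/7z)y_n ⇒ h·k2=z(1+3/7z)y_n
  y_{n+1}/y_n = 1 − 6/25z + 31/25z(1+3/7z) = 1 + z + 93/175z²
  R(z) = 1 + z + 93/175z².

Boundary: |R(x)|=1, x<0.
x=-0.43: |R|=0.6683
R=1: x+93/175x²=0 ⇒ x=−175/93=-1.8817; min R=1−1/(4·93/175)=0.5296>−1
Confirm numerically:
  x=-1.697: |R|=0.83341 <1
  x=-1.047: |R|=0.53556 <1
  x=-0.987: |R|=0.53070 <1
  x=-0.807: |R|=0.53909 <1
  x=-2.407: |R|=1.67191 >1
  x=-2.340: |R|=1.56989 >1
  x=-1.910: |R|=1.02870 >1
So |R|<1 on (-1.8817, 0).

(-1.8817,0); λ=-11 ⇒ h* = (175/93)/11 = 0.1711.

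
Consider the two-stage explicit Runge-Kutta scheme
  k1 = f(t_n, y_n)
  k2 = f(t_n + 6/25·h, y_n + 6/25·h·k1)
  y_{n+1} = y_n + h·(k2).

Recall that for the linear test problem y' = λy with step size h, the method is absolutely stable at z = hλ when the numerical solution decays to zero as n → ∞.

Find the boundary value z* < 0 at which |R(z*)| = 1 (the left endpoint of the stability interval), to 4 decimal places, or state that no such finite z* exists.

z* = -4.1667.

Set f=λy, z=hλ:
  k1=λy_n ⇒ h·k1=z·y_n;  k2=λ(1+6/25z)y_n ⇒ h·k2=z(1+6/25z)y_n
  y_{n+1}/y_n = 1 + z(1+6/25z) = 1 + z + 6/25z²
  R(z) = 1 + z + 6/25z².

Need |R(x)|<1, x<0.
x=-1.58: |R|=0.0191
R=1: x+6/25x²=0 ⇒ x=−25/6=-4.1667; min R=1−1/(4·6/25)=-0.0417>−1
Confirm numerically:
  x=-4.125: |R|=0.95875 <1
  x=-3.940: |R|=0.78566 <1
  x=-3.565: |R|=0.48521 <1
  x=-2.703: |R|=0.05049 <1
  x=-4.631: |R|=1.51608 >1
  x=-4.620: |R|=1.50266 >1
  x=-4.299: |R|=1.13654 >1
So |R|<1 on (-4.1667, 0).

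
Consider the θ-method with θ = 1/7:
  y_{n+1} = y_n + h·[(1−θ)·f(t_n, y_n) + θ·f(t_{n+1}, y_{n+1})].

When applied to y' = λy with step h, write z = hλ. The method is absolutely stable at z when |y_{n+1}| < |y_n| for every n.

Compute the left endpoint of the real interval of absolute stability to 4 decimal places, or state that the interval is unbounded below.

With y'=λy (z=hλ):
  y_{n+1} = y_n + z·[6/7·y_n + 1/7·y_{n+1}] ⇒ (1 − 1/7z)y_{n+1} = (1 + 6/7z)y_n
  ⇒ R(z) = (1 + 6/7z)/(1 − 1/7z).

Need |R(x)|<1, x<0.
x=-0.77: |R|=0.3063
R=−1: 1+6/7x = −1+1/7x ⇒ -5/7x=2 ⇒ x=2/(-5/7)=-2.8000
Confirm numerically:
  x=-2.651: |R|=0.92281 <1
  x=-2.232: |R|=0.69237 <1
  x=-1.677: |R|=0.35289 <1
  x=-3.106: |R|=1.15140 >1
  x=-2.846: |R|=1.02336 >1
  x=-2.843: |R|=1.02184 >1
Interval (-2.8000, 0).

left endpoint -2.8000.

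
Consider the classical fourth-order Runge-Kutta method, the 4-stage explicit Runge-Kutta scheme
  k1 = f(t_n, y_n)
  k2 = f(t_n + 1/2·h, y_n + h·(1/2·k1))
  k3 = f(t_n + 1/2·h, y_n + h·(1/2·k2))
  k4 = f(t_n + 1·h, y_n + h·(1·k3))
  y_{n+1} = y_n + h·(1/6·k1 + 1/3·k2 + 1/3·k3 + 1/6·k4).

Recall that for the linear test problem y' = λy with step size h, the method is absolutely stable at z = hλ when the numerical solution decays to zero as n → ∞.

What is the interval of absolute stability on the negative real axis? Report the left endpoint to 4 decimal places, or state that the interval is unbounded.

z∈(-2.7853,0).

On y'=λy, z=hλ:
  order 4, 4-stage ⇒ R(z)=1+z+z^2/2+z^3/6+z^4/24
  (e.g. R(-0.67)=0.51272, |R|=0.51272)

Find x<0 with |R(x)|<1.
x=-0.67: |R|=0.5127
|R(-1.42)|=0.2804 |R(-1.28)|=0.3015 |R(-0.59)|=0.5549
Bisect:
  x_lo=-3.2391 |R|=1.9293  x_hi=-0.2456 |R|=0.7823
  mid=-1.74233 |R|=0.27797 →hi
  mid=-2.49071 |R|=0.63941 →hi
  mid=-2.86490 |R|=1.12681 →lo
  mid=-2.67781 |R|=0.84967 →hi
  mid=-2.77135 |R|=0.97918 →hi
  mid=-2.81813 |R|=1.05064 →lo
  mid=-2.79474 |R|=1.01434 →lo
  ...
  [-2.78542,-2.78524] ⇒ x*=-2.7853
Stable set (-2.7853, 0).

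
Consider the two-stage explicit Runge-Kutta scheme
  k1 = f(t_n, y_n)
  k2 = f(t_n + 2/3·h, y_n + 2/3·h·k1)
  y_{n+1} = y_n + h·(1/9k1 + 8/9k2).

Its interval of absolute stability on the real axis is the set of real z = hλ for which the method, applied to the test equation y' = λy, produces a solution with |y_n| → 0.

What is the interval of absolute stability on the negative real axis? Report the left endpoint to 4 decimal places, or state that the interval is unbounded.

On y'=λy, z=hλ:
  k1=λy_n ⇒ h·k1=z·y_n;  k2=λ(1+2/3z)y_n ⇒ h·k2=z(1+2/3z)y_n
  y_{n+1}/y_n = 1 + 1/9z + 8/9z(1+2/3z) = 1 + z + 16/27z²
  ⇒ R(z) = 1 + z + 16/27z².

Find x<0 with |R(x)|<1.
x=-0.42: |R|=0.6845
R=1: x+16/27x²=0 ⇒ x=−27/16=-1.6875; min R=1−1/(4·16/27)=0.5781>−1
Confirm numerically:
  x=-1.428: |R|=0.78041 <1
  x=-1.228: |R|=0.66562 <1
  x=-1.065: |R|=0.60713 <1
  x=-1.043: |R|=0.60165 <1
  x=-2.201: |R|=1.66976 >1
  x=-1.971: |R|=1.33113 >1
  x=-1.888: |R|=1.22432 >1
Stable set (-1.6875, 0).

z∈(-1.6875,0).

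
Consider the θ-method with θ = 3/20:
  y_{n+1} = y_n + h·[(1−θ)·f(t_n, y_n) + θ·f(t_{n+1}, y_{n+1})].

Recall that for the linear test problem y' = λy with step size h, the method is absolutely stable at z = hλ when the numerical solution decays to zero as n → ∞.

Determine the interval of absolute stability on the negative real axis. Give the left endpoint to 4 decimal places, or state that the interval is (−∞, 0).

Set f=λy, z=hλ:
  y_{n+1} = y_n + z·[17/20·y_n + 3/20·y_{n+1}] ⇒ (1 − 3/20z)y_{n+1} = (1 + 17/20z)y_n
  so R(z) = (1 + 17/20z)/(1 − 3/20z).

Solve |R(x)|<1 on ℝ⁻.
x=-0.99: |R|=0.1380
R=−1: 1+17/20x = −1+3/20x ⇒ -7/10x=2 ⇒ x=2/(-7/10)=-2.8571
Confirm numerically:
  x=-2.320: |R|=0.72107 <1
  x=-2.312: |R|=0.71666 <1
  x=-1.786: |R|=0.40863 <1
  x=-3.118: |R|=1.12441 >1
  x=-3.037: |R|=1.08650 >1
  x=-2.976: |R|=1.05752 >1
Interval (-2.8571, 0).

z∈(-2.8571,0).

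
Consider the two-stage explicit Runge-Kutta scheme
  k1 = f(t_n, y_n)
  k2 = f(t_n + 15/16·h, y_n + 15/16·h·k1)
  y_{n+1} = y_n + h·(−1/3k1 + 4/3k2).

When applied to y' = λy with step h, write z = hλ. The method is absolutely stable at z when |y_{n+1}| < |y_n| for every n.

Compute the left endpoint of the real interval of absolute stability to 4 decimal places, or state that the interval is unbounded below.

On y'=λy, z=hλ:
  k1=λy_n ⇒ h·k1=z·y_n;  k2=λ(1+15/16z)y_n ⇒ h·k2=z(1+15/16z)y_n
  y_{n+1}/y_n = 1 − 1/3z + 4/3z(1+15/16z) = 1 + z + 5/4z²
  Hence R(z) = 1 + z + 5/4z².

Boundary: |R(x)|=1, x<0.
x=-0.92: |R|=1.1380
R=1: x+5/4x²=0 ⇒ x=−4/5=-0.8000; min R=1−1/(4·5/4)=0.8000>−1
Confirm numerically:
  x=-0.707: |R|=0.91781 <1
  x=-0.597: |R|=0.84851 <1
  x=-0.566: |R|=0.83444 <1
  x=-0.412: |R|=0.80018 <1
  x=-1.196: |R|=1.59202 >1
  x=-0.903: |R|=1.11626 >1
Interval (-0.8000, 0).

z* = -0.8000.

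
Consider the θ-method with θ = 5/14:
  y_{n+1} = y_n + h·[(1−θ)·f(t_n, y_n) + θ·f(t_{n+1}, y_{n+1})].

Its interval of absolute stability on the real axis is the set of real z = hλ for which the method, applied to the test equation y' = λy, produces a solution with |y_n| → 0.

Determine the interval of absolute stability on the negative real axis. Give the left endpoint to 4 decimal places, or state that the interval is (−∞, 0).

Test eqn y'=λy, z=hλ:
  y_{n+1} = y_n + z·[9/14·y_n + 5/14·y_{n+1}] ⇒ (1 − 5/14z)y_{n+1} = (1 + 9/14z)y_n
  Hence R(z) = (1 + 9/14z)/(1 − 5/14z).

Solve |R(x)|<1 on ℝ⁻.
x=-1.49: |R|=0.0275
R=−1: 1+9/14x = −1+5/14x ⇒ -2/7x=2 ⇒ x=2/(-2/7)=-7.0000
Confirm numerically:
  x=-6.269: |R|=0.93552 <1
  x=-4.864: |R|=0.77704 <1
  x=-4.754: |R|=0.76214 <1
  x=-7.500: |R|=1.03883 >1
  x=-7.308: |R|=1.02438 >1
So |R|<1 on (-7.0000, 0).

(-7.0000, 0).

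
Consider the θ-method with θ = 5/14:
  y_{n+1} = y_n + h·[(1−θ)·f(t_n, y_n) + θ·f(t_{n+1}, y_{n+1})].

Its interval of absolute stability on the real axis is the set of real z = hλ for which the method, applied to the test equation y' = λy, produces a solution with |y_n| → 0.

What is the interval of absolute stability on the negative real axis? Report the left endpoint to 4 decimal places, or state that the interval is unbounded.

(-7.0000, 0).

With y'=λy (z=hλ):
  y_{n+1} = y_n + z·[9/14·y_n + 5/14·y_{n+1}] ⇒ (1 − 5/14z)y_{n+1} = (1 + 9/14z)y_n
  Hence R(z) = (1 + 9/14z)/(1 − 5/14z).

Need |R(x)|<1, x<0.
x=-1.71: |R|=0.0616
R=−1: 1+9/14x = −1+5/14x ⇒ -2/7x=2 ⇒ x=2/(-2/7)=-7.0000
Confirm numerically:
  x=-6.866: |R|=0.98891 <1
  x=-5.677: |R|=0.87514 <1
  x=-4.973: |R|=0.79138 <1
  x=-7.487: |R|=1.03787 >1
  x=-7.413: |R|=1.03235 >1
  x=-7.170: |R|=1.01364 >1
Stable set (-7.0000, 0).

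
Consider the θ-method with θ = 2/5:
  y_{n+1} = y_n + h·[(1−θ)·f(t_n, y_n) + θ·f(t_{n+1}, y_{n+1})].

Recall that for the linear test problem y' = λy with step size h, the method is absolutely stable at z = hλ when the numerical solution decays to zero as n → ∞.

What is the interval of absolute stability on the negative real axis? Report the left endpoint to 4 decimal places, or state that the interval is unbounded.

Set f=λy, z=hλ:
  y_{n+1} = y_n + z·[3/5·y_n + 2/5·y_{n+1}] ⇒ (1 − 2/5z)y_{n+1} = (1 + 3/5z)y_n
  Hence R(z) = (1 + 3/5z)/(1 − 2/5z).

Boundary: |R(x)|=1, x<0.
x=-1.18: |R|=0.1984
R=−1: 1+3/5x = −1+2/5x ⇒ -1/5x=2 ⇒ x=2/(-1/5)=-10.0000
Confirm numerically:
  x=-8.644: |R|=0.93916 <1
  x=-8.593: |R|=0.93658 <1
  x=-7.883: |R|=0.89805 <1
  x=-6.962: |R|=0.83946 <1
  x=-10.207: |R|=1.00815 >1
  x=-10.154: |R|=1.00609 >1
  x=-10.068: |R|=1.00271 >1
Stable set (-10.0000, 0).

z∈(-10.0000,0).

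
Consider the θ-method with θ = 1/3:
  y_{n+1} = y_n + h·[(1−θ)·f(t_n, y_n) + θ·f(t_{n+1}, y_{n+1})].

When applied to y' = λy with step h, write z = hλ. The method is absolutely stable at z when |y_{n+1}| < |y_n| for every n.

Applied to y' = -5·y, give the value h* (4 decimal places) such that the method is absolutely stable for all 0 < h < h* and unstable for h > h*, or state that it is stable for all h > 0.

(-6.0000,0); λ=-5 ⇒ h* = (6)/5 = 1.2000.

With y'=λy (z=hλ):
  y_{n+1} = y_n + z·[2/3·y_n + 1/3·y_{n+1}] ⇒ (1 − 1/3z)y_{n+1} = (1 + 2/3z)y_n
  Hence R(z) = (1 + 2/3z)/(1 − 1/3z).

Find x<0 with |R(x)|<1.
x=-1.11: |R|=0.1898
R=−1: 1+2/3x = −1+1/3x ⇒ -1/3x=2 ⇒ x=2/(-1/3)=-6.0000
Confirm numerically:
  x=-5.535: |R|=0.94552 <1
  x=-3.566: |R|=0.62930 <1
  x=-3.493: |R|=0.61389 <1
  x=-6.363: |R|=1.03877 >1
  x=-6.033: |R|=1.00365 >1
So |R|<1 on (-6.0000, 0).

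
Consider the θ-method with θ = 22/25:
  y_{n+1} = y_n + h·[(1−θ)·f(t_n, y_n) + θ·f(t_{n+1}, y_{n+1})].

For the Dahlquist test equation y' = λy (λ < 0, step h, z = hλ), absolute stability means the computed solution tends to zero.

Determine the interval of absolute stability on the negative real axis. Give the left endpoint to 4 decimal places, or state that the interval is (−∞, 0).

interval (−∞, 0).

With y'=λy (z=hλ):
  y_{n+1} = y_n + z·[3/25·y_n + 22/25·y_{n+1}] ⇒ (1 − 22/25z)y_{n+1} = (1 + 3/25z)y_n
  ⇒ R(z) = (1 + 3/25z)/(1 − 22/25z).

Find x<0 with |R(x)|<1.
x=-1.17: |R|=0.4235
x=-2: |R|=0.2754
x=-10: |R|=0.0204
x=-100: |R|=0.1236
θ=22/25≥1/2 ⇒ |1+3/25x|<|1−22/25x| ∀x<0 ⇒ unbounded interval.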